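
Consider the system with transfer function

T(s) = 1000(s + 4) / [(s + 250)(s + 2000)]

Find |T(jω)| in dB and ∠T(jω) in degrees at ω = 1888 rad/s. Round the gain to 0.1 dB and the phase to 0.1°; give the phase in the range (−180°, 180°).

-8.9 dB, -35.9°

At s = jω = j1888:
zero (s+4): 4 + j1888 → |·| = √(4²+1888²) = √3564560 ≈ 1888, ∠ = arctan(1888/4) ≈ 89.88°
pole (s+250): 250 + j1888 → |·| = √(250²+1888²) = √3627044 ≈ 1904.5, ∠ = arctan(1888/250) ≈ 82.46°
pole (s+2000): 2000 + j1888 → |·| = √(2000²+1888²) = √7564544 ≈ 2750.4, ∠ = arctan(1888/2000) ≈ 43.35°
|T| = 1000 · 1888 / 5.2381e+06 ≈ 0.36044
Gain = 20 log₁₀(0.36044) ≈ -8.86 dB
∠T = 89.88° − 125.81° = -35.93°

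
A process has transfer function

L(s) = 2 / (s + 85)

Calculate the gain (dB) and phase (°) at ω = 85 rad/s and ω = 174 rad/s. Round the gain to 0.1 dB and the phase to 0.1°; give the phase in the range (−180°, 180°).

Substitute s = j85:
Numerator: 2 = 2 + j0
Denominator: (j85) + 85 = 85 + j85
|N| = √(2² + 0²) ≈ 2, ∠N ≈ 0.00°
|D| = √(85² + 85²) ≈ 120.21, ∠D ≈ 45.00°
|L| = 2 / 120.21 ≈ 0.016638
Gain = 20 log₁₀(0.016638) ≈ -35.58 dB
∠L = 0.00° − 45.00° = -45.00°

Substitute s = j174:
Numerator: 2 = 2 + j0
Denominator: (j174) + 85 = 85 + j174
|N| = √(2² + 0²) ≈ 2, ∠N ≈ 0.00°
|D| = √(85² + 174²) ≈ 193.65, ∠D ≈ 63.96°
|L| = 2 / 193.65 ≈ 0.010328
Gain = 20 log₁₀(0.010328) ≈ -39.72 dB
∠L = 0.00° − 63.96° = -63.96°

ω = 85: -35.6 dB, -45.0°; ω = 174: -39.7 dB, -64.0°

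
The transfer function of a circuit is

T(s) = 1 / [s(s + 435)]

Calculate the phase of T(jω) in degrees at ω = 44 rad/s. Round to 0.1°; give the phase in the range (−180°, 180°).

At s = jω = j44:
pole (s+435): 435 + j44 → |·| = √(435²+44²) = √191161 ≈ 437.22, ∠ = arctan(44/435) ≈ 5.78°
pole at origin: |s| = 44, ∠ = 90.00° (in denominator)
∠T = 0.00° − 95.78° = -95.78°

-95.8°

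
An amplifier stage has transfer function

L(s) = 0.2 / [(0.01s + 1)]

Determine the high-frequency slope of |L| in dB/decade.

-20 dB/decade

Each pole contributes −20 dB/decade at high frequency; each zero contributes +20 dB/decade.
Net: 0 zero(s) − 1 pole(s) → -20 dB/decade.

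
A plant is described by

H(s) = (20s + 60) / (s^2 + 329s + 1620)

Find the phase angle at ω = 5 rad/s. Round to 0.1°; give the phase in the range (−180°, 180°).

13.2°

Substitute s = j5:
Numerator: 20(j5) + 60 = 60 + j100
Denominator: (j5)^2 + 329(j5) + 1620 = 1595 + j1645
|N| = √(60² + 100²) ≈ 116.62, ∠N ≈ 59.04°
|D| = √(1595² + 1645²) ≈ 2291.3, ∠D ≈ 45.88°
∠H = 59.04° − 45.88° = 13.16°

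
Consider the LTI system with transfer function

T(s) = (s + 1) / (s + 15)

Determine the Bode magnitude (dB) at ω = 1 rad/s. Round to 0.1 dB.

Substitute s = j1:
Numerator: (j1) + 1 = 1 + j1
Denominator: (j1) + 15 = 15 + j1
|N| = √(1² + 1²) ≈ 1.4142, ∠N ≈ 45.00°
|D| = √(15² + 1²) ≈ 15.033, ∠D ≈ 3.81°
|T| = 1.4142 / 15.033 ≈ 0.094073
Gain = 20 log₁₀(0.094073) ≈ -20.53 dB

-20.5 dB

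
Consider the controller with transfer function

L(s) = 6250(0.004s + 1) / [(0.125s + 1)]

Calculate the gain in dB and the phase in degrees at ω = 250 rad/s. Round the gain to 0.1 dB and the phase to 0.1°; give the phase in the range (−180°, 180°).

At ω = 250 rad/s:
zero (1 + j250·0.004) = 1 + j1 → |·| ≈ 1.4142, ∠ ≈ 45.00°
pole (1 + j250·0.125) = 1 + j31.25 → |·| ≈ 31.266, ∠ ≈ 88.17°
|L| = 6250 · 1.4142 / (31.266) ≈ 282.7
Gain = 20 log₁₀(282.7) ≈ 49.03 dB
∠L = (45.00°) − (88.17°) = -43.17°

49.0 dB, -43.2°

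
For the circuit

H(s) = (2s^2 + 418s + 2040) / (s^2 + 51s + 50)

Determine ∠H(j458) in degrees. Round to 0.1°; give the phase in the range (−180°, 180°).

-18.3°

Substitute s = j458:
Numerator: 2(j458)^2 + 418(j458) + 2040 = -417488 + j191444
Denominator: (j458)^2 + 51(j458) + 50 = -209714 + j23358
|N| = √(417488² + 191444²) ≈ 4.5929e+05, ∠N ≈ 155.37°
|D| = √(209714² + 23358²) ≈ 2.1101e+05, ∠D ≈ 173.64°
∠H = 155.37° − 173.64° = -18.27°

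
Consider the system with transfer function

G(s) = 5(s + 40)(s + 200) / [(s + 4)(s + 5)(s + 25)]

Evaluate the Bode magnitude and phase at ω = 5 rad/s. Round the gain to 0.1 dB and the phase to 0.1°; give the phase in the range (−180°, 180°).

At s = jω = j5:
zero (s+40): 40 + j5 → |·| = √(40²+5²) = √1625 ≈ 40.311, ∠ = arctan(5/40) ≈ 7.13°
zero (s+200): 200 + j5 → |·| = √(200²+5²) = √40025 ≈ 200.06, ∠ = arctan(5/200) ≈ 1.43°
pole (s+4): 4 + j5 → |·| = √(4²+5²) = √41 ≈ 6.4031, ∠ = arctan(5/4) ≈ 51.34°
pole (s+5): 5 + j5 → |·| = √(5²+5²) = √50 ≈ 7.0711, ∠ = arctan(5/5) ≈ 45.00°
pole (s+25): 25 + j5 → |·| = √(25²+5²) = √650 ≈ 25.495, ∠ = arctan(5/25) ≈ 11.31°
|G| = 5 · 8064.6 / 1154.3 ≈ 34.933
Gain = 20 log₁₀(34.933) ≈ 30.86 dB
∠G = 8.56° − 107.65° = -99.09°

30.9 dB, -99.1°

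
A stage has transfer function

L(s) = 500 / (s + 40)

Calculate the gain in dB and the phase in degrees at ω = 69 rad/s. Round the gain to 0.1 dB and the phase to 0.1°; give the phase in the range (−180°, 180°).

At s = jω = j69:
pole (s+40): 40 + j69 → |·| = √(40²+69²) = √6361 ≈ 79.756, ∠ = arctan(69/40) ≈ 59.90°
|L| = 500 / 79.756 ≈ 6.2691
Gain = 20 log₁₀(6.2691) ≈ 15.94 dB
∠L = 0.00° − 59.90° = -59.90°

15.9 dB, -59.9°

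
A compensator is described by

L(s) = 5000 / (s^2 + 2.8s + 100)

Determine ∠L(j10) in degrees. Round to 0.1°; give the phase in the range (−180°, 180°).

At s = jω = j10:
quadratic: (j10)² + 2.8·j10 + 100 = 0 + j28 → |·| ≈ 28, ∠ ≈ 90.00°
∠L = 0.00° − 90.00° = -90.00°

-90.0°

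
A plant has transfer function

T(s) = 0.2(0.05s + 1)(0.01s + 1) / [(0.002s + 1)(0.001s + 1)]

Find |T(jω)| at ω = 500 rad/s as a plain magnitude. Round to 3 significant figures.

At ω = 500 rad/s:
zero (1 + j500·0.05) = 1 + j25 → |·| ≈ 25.02, ∠ ≈ 87.71°
zero (1 + j500·0.01) = 1 + j5 → |·| ≈ 5.099, ∠ ≈ 78.69°
pole (1 + j500·0.002) = 1 + j1 → |·| ≈ 1.4142, ∠ ≈ 45.00°
pole (1 + j500·0.001) = 1 + j0.5 → |·| ≈ 1.118, ∠ ≈ 26.57°
|T| = 0.2 · 25.02 · 5.099 / (1.4142 · 1.118) ≈ 16.138

16.1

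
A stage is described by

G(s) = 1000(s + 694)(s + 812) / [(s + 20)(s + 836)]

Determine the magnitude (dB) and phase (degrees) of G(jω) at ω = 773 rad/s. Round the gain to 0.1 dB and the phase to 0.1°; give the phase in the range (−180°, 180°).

62.4 dB, -39.6°

At s = jω = j773:
zero (s+694): 694 + j773 → |·| = √(694²+773²) = √1079165 ≈ 1038.8, ∠ = arctan(773/694) ≈ 48.08°
zero (s+812): 812 + j773 → |·| = √(812²+773²) = √1256873 ≈ 1121.1, ∠ = arctan(773/812) ≈ 43.59°
pole (s+20): 20 + j773 → |·| = √(20²+773²) = √597929 ≈ 773.26, ∠ = arctan(773/20) ≈ 88.52°
pole (s+836): 836 + j773 → |·| = √(836²+773²) = √1296425 ≈ 1138.6, ∠ = arctan(773/836) ≈ 42.76°
|G| = 1000 · 1.1646e+06 / 8.8043e+05 ≈ 1322.8
Gain = 20 log₁₀(1322.8) ≈ 62.43 dB
∠G = 91.67° − 131.28° = -39.61°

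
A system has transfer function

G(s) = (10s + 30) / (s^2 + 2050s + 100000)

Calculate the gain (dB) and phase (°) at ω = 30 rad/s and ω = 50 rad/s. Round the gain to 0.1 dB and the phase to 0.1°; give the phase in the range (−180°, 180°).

Substitute s = j30:
Numerator: 10(j30) + 30 = 30 + j300
Denominator: (j30)^2 + 2050(j30) + 100000 = 99100 + j61500
|N| = √(30² + 300²) ≈ 301.5, ∠N ≈ 84.29°
|D| = √(99100² + 61500²) ≈ 1.1663e+05, ∠D ≈ 31.82°
|G| = 301.5 / 1.1663e+05 ≈ 0.0025851
Gain = 20 log₁₀(0.0025851) ≈ -51.75 dB
∠G = 84.29° − 31.82° = 52.47°

Substitute s = j50:
Numerator: 10(j50) + 30 = 30 + j500
Denominator: (j50)^2 + 2050(j50) + 100000 = 97500 + j102500
|N| = √(30² + 500²) ≈ 500.9, ∠N ≈ 86.57°
|D| = √(97500² + 102500²) ≈ 1.4147e+05, ∠D ≈ 46.43°
|G| = 500.9 / 1.4147e+05 ≈ 0.0035407
Gain = 20 log₁₀(0.0035407) ≈ -49.02 dB
∠G = 86.57° − 46.43° = 40.14°

ω = 30: -51.8 dB, 52.5°; ω = 50: -49.0 dB, 40.1°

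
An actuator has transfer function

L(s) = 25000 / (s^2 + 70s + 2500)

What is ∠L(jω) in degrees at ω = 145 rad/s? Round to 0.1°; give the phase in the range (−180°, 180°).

-151.3°

At s = jω = j145:
quadratic: (j145)² + 70·j145 + 2500 = -18525 + j10150 → |·| ≈ 21123, ∠ ≈ 151.28°
∠L = 0.00° − 151.28° = -151.28°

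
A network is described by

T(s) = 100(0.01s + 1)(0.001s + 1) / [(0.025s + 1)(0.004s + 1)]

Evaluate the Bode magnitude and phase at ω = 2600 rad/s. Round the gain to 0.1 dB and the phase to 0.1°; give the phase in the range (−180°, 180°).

20.6 dB, -16.9°

At ω = 2600 rad/s:
zero (1 + j2600·0.01) = 1 + j26 → |·| ≈ 26.019, ∠ ≈ 87.80°
zero (1 + j2600·0.001) = 1 + j2.6 → |·| ≈ 2.7857, ∠ ≈ 68.96°
pole (1 + j2600·0.025) = 1 + j65 → |·| ≈ 65.008, ∠ ≈ 89.12°
pole (1 + j2600·0.004) = 1 + j10.4 → |·| ≈ 10.448, ∠ ≈ 84.51°
|T| = 100 · 26.019 · 2.7857 / (65.008 · 10.448) ≈ 10.671
Gain = 20 log₁₀(10.671) ≈ 20.56 dB
∠T = (87.80° + 68.96°) − (89.12° + 84.51°) = -16.87°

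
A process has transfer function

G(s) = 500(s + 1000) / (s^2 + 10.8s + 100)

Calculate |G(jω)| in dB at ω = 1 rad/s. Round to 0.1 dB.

74.0 dB

At s = jω = j1:
zero (s+1000): 1000 + j1 → |·| = √(1000²+1²) = √1000001 ≈ 1000, ∠ = arctan(1/1000) ≈ 0.06°
quadratic: (j1)² + 10.8·j1 + 100 = 99 + j10.8 → |·| ≈ 99.587, ∠ ≈ 6.23°
|G| = 500 · 1000 / 99.587 ≈ 5020.7
Gain = 20 log₁₀(5020.7) ≈ 74.02 dB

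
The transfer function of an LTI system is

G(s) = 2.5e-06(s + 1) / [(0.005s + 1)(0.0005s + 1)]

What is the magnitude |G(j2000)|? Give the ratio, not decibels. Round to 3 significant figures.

At ω = 2000 rad/s:
zero (1 + j2000·1) = 1 + j2000 → |·| ≈ 2000, ∠ ≈ 89.97°
pole (1 + j2000·0.005) = 1 + j10 → |·| ≈ 10.05, ∠ ≈ 84.29°
pole (1 + j2000·0.0005) = 1 + j1 → |·| ≈ 1.4142, ∠ ≈ 45.00°
|G| = 2.5e-06 · 2000 / (10.05 · 1.4142) ≈ 0.0003518

0.000352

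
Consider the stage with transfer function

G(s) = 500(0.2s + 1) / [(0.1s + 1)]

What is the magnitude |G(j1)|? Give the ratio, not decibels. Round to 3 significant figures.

At ω = 1 rad/s:
zero (1 + j1·0.2) = 1 + j0.2 → |·| ≈ 1.0198, ∠ ≈ 11.31°
pole (1 + j1·0.1) = 1 + j0.1 → |·| ≈ 1.005, ∠ ≈ 5.71°
|G| = 500 · 1.0198 / (1.005) ≈ 507.36

507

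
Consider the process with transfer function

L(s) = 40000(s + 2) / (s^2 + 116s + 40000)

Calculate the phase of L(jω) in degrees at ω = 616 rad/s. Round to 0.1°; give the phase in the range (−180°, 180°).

-78.3°

At s = jω = j616:
zero (s+2): 2 + j616 → |·| = √(2²+616²) = √379460 ≈ 616, ∠ = arctan(616/2) ≈ 89.81°
quadratic: (j616)² + 116·j616 + 40000 = -339456 + j71456 → |·| ≈ 3.469e+05, ∠ ≈ 168.11°
∠L = 89.81° − 168.11° = -78.30°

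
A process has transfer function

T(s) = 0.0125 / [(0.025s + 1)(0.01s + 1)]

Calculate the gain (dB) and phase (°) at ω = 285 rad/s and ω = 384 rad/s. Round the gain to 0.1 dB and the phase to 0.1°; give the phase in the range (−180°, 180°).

At ω = 285 rad/s:
pole (1 + j285·0.025) = 1 + j7.125 → |·| ≈ 7.1948, ∠ ≈ 82.01°
pole (1 + j285·0.01) = 1 + j2.85 → |·| ≈ 3.0203, ∠ ≈ 70.67°
|T| = 0.0125 · 1 / (7.1948 · 3.0203) ≈ 0.00057523
Gain = 20 log₁₀(0.00057523) ≈ -64.80 dB
∠T = (0°) − (82.01° + 70.67°) = -152.68°

At ω = 384 rad/s:
pole (1 + j384·0.025) = 1 + j9.6 → |·| ≈ 9.6519, ∠ ≈ 84.05°
pole (1 + j384·0.01) = 1 + j3.84 → |·| ≈ 3.9681, ∠ ≈ 75.40°
|T| = 0.0125 · 1 / (9.6519 · 3.9681) ≈ 0.00032637
Gain = 20 log₁₀(0.00032637) ≈ -69.73 dB
∠T = (0°) − (84.05° + 75.40°) = -159.45°

ω = 285: -64.8 dB, -152.7°; ω = 384: -69.7 dB, -159.5°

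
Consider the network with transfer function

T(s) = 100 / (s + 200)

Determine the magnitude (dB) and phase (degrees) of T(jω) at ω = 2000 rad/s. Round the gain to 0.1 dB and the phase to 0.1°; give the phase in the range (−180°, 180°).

-26.1 dB, -84.3°

Substitute s = j2000:
Numerator: 100 = 100 + j0
Denominator: (j2000) + 200 = 200 + j2000
|N| = √(100² + 0²) ≈ 100, ∠N ≈ 0.00°
|D| = √(200² + 2000²) ≈ 2010, ∠D ≈ 84.29°
|T| = 100 / 2010 ≈ 0.049751
Gain = 20 log₁₀(0.049751) ≈ -26.06 dB
∠T = 0.00° − 84.29° = -84.29°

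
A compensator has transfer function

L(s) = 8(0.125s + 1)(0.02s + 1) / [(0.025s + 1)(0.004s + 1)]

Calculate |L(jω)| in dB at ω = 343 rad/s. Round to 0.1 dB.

At ω = 343 rad/s:
zero (1 + j343·0.125) = 1 + j42.875 → |·| ≈ 42.887, ∠ ≈ 88.66°
zero (1 + j343·0.02) = 1 + j6.86 → |·| ≈ 6.9325, ∠ ≈ 81.71°
pole (1 + j343·0.025) = 1 + j8.575 → |·| ≈ 8.6331, ∠ ≈ 83.35°
pole (1 + j343·0.004) = 1 + j1.372 → |·| ≈ 1.6978, ∠ ≈ 53.91°
|L| = 8 · 42.887 · 6.9325 / (8.6331 · 1.6978) ≈ 162.28
Gain = 20 log₁₀(162.28) ≈ 44.21 dB

44.2 dB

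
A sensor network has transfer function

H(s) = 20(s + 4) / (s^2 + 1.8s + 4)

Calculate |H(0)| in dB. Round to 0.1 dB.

H(0) = 20·4 / 4 = 20
20 log₁₀(20) ≈ 26.02 dB

26.0 dB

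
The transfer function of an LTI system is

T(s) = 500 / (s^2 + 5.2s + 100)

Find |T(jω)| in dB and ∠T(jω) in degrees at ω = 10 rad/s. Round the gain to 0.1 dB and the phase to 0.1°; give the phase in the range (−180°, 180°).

19.7 dB, -90.0°

At s = jω = j10:
quadratic: (j10)² + 5.2·j10 + 100 = 0 + j52 → |·| ≈ 52, ∠ ≈ 90.00°
|T| = 500 / 52 ≈ 9.6154
Gain = 20 log₁₀(9.6154) ≈ 19.66 dB
∠T = 0.00° − 90.00° = -90.00°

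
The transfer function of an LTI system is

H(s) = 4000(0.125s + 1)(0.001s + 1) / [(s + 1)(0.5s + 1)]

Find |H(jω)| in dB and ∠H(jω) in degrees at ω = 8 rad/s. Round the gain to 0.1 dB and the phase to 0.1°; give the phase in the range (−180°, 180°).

44.6 dB, -113.4°

At ω = 8 rad/s:
zero (1 + j8·0.125) = 1 + j1 → |·| ≈ 1.4142, ∠ ≈ 45.00°
zero (1 + j8·0.001) = 1 + j0.008 → |·| ≈ 1, ∠ ≈ 0.46°
pole (1 + j8·1) = 1 + j8 → |·| ≈ 8.0623, ∠ ≈ 82.87°
pole (1 + j8·0.5) = 1 + j4 → |·| ≈ 4.1231, ∠ ≈ 75.96°
|H| = 4000 · 1.4142 · 1 / (8.0623 · 4.1231) ≈ 170.17
Gain = 20 log₁₀(170.17) ≈ 44.62 dB
∠H = (45.00° + 0.46°) − (82.87° + 75.96°) = -113.37°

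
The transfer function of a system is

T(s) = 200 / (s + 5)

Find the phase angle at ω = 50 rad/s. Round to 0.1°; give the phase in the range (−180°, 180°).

-84.3°

Substitute s = j50:
Numerator: 200 = 200 + j0
Denominator: (j50) + 5 = 5 + j50
|N| = √(200² + 0²) ≈ 200, ∠N ≈ 0.00°
|D| = √(5² + 50²) ≈ 50.249, ∠D ≈ 84.29°
∠T = 0.00° − 84.29° = -84.29°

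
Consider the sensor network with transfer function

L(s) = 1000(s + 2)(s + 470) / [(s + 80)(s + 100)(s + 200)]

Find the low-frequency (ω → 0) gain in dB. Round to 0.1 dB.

L(0) = 1000·2·470 / (80·100·200) = 0.5875
20 log₁₀(0.5875) ≈ -4.62 dB

-4.6 dB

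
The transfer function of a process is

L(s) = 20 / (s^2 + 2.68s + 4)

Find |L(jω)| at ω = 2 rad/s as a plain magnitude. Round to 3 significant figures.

3.73

At s = jω = j2:
quadratic: (j2)² + 2.68·j2 + 4 = 0 + j5.36 → |·| ≈ 5.36, ∠ ≈ 90.00°
|L| = 20 / 5.36 ≈ 3.7313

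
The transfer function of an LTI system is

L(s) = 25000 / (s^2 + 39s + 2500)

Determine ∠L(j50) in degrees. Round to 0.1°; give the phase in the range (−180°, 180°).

-90.0°

At s = jω = j50:
quadratic: (j50)² + 39·j50 + 2500 = 0 + j1950 → |·| ≈ 1950, ∠ ≈ 90.00°
∠L = 0.00° − 90.00° = -90.00°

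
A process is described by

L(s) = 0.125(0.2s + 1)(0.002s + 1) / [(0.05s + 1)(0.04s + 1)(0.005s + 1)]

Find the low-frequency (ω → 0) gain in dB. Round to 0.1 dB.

L(0) = 0.125 · 1 / 1 = 0.125
20 log₁₀(0.125) ≈ -18.06 dB

-18.1 dB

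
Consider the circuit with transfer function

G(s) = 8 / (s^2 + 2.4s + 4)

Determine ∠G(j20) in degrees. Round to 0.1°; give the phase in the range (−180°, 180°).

-173.1°

At s = jω = j20:
quadratic: (j20)² + 2.4·j20 + 4 = -396 + j48 → |·| ≈ 398.9, ∠ ≈ 173.09°
∠G = 0.00° − 173.09° = -173.09°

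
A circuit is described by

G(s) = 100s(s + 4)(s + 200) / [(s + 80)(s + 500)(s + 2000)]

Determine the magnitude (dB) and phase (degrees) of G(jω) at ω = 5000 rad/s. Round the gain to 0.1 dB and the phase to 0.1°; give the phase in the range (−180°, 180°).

39.3 dB, 26.1°

At s = jω = j5000:
zero (s+4): 4 + j5000 → |·| = √(4²+5000²) = √25000016 ≈ 5000, ∠ = arctan(5000/4) ≈ 89.95°
zero (s+200): 200 + j5000 → |·| = √(200²+5000²) = √25040000 ≈ 5004, ∠ = arctan(5000/200) ≈ 87.71°
zero at origin: s = j5000 → |·| = 5000, ∠ = 90.00°
pole (s+80): 80 + j5000 → |·| = √(80²+5000²) = √25006400 ≈ 5000.6, ∠ = arctan(5000/80) ≈ 89.08°
pole (s+500): 500 + j5000 → |·| = √(500²+5000²) = √25250000 ≈ 5024.9, ∠ = arctan(5000/500) ≈ 84.29°
pole (s+2000): 2000 + j5000 → |·| = √(2000²+5000²) = √29000000 ≈ 5385.2, ∠ = arctan(5000/2000) ≈ 68.20°
|G| = 100 · 1.251e+11 / 1.3532e+11 ≈ 92.448
Gain = 20 log₁₀(92.448) ≈ 39.32 dB
∠G = 267.66° − 241.57° = 26.09°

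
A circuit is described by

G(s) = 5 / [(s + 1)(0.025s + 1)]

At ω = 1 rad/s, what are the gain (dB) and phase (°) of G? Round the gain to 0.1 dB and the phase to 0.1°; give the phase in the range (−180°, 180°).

At ω = 1 rad/s:
pole (1 + j1·1) = 1 + j1 → |·| ≈ 1.4142, ∠ ≈ 45.00°
pole (1 + j1·0.025) = 1 + j0.025 → |·| ≈ 1.0003, ∠ ≈ 1.43°
|G| = 5 · 1 / (1.4142 · 1.0003) ≈ 3.5345
Gain = 20 log₁₀(3.5345) ≈ 10.97 dB
∠G = (0°) − (45.00° + 1.43°) = -46.43°

11.0 dB, -46.4°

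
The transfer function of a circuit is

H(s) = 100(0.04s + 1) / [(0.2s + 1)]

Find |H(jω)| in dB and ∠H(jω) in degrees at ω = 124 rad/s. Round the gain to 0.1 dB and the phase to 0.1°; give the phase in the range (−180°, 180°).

At ω = 124 rad/s:
zero (1 + j124·0.04) = 1 + j4.96 → |·| ≈ 5.0598, ∠ ≈ 78.60°
pole (1 + j124·0.2) = 1 + j24.8 → |·| ≈ 24.82, ∠ ≈ 87.69°
|H| = 100 · 5.0598 / (24.82) ≈ 20.386
Gain = 20 log₁₀(20.386) ≈ 26.19 dB
∠H = (78.60°) − (87.69°) = -9.09°

26.2 dB, -9.1°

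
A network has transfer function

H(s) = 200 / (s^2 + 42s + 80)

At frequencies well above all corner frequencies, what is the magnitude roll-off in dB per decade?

-40 dB/decade

Each pole contributes −20 dB/decade at high frequency; each zero contributes +20 dB/decade.
Net: 0 zero(s) − 2 pole(s) → -40 dB/decade.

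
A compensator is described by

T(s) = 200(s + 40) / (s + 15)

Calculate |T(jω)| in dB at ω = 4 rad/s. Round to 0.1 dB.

At s = jω = j4:
zero (s+40): 40 + j4 → |·| = √(40²+4²) = √1616 ≈ 40.2, ∠ = arctan(4/40) ≈ 5.71°
pole (s+15): 15 + j4 → |·| = √(15²+4²) = √241 ≈ 15.524, ∠ = arctan(4/15) ≈ 14.93°
|T| = 200 · 40.2 / 15.524 ≈ 517.91
Gain = 20 log₁₀(517.91) ≈ 54.29 dB

54.3 dB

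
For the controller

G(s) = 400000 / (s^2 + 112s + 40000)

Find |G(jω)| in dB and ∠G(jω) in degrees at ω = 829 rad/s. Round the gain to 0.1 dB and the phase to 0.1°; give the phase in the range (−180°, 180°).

-4.3 dB, -171.8°

At s = jω = j829:
quadratic: (j829)² + 112·j829 + 40000 = -647241 + j92848 → |·| ≈ 6.5387e+05, ∠ ≈ 171.84°
|G| = 400000 / 6.5387e+05 ≈ 0.61174
Gain = 20 log₁₀(0.61174) ≈ -4.27 dB
∠G = 0.00° − 171.84° = -171.84°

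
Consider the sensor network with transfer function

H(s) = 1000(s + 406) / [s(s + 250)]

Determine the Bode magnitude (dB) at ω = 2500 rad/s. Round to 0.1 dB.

-7.9 dB

At s = jω = j2500:
zero (s+406): 406 + j2500 → |·| = √(406²+2500²) = √6414836 ≈ 2532.8, ∠ = arctan(2500/406) ≈ 80.78°
pole (s+250): 250 + j2500 → |·| = √(250²+2500²) = √6312500 ≈ 2512.5, ∠ = arctan(2500/250) ≈ 84.29°
pole at origin: |s| = 2500, ∠ = 90.00° (in denominator)
|H| = 1000 · 2532.8 / 6.2812e+06 ≈ 0.40324
Gain = 20 log₁₀(0.40324) ≈ -7.89 dB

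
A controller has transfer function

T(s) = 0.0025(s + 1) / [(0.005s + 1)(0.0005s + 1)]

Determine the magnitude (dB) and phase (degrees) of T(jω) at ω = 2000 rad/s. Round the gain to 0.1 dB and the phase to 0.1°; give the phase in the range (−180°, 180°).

-9.1 dB, -39.3°

At ω = 2000 rad/s:
zero (1 + j2000·1) = 1 + j2000 → |·| ≈ 2000, ∠ ≈ 89.97°
pole (1 + j2000·0.005) = 1 + j10 → |·| ≈ 10.05, ∠ ≈ 84.29°
pole (1 + j2000·0.0005) = 1 + j1 → |·| ≈ 1.4142, ∠ ≈ 45.00°
|T| = 0.0025 · 2000 / (10.05 · 1.4142) ≈ 0.3518
Gain = 20 log₁₀(0.3518) ≈ -9.07 dB
∠T = (89.97°) − (84.29° + 45.00°) = -39.32°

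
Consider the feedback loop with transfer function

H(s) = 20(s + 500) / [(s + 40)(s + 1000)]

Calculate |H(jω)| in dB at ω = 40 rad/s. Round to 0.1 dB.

At s = jω = j40:
zero (s+500): 500 + j40 → |·| = √(500²+40²) = √251600 ≈ 501.6, ∠ = arctan(40/500) ≈ 4.57°
pole (s+40): 40 + j40 → |·| = √(40²+40²) = √3200 ≈ 56.569, ∠ = arctan(40/40) ≈ 45.00°
pole (s+1000): 1000 + j40 → |·| = √(1000²+40²) = √1001600 ≈ 1000.8, ∠ = arctan(40/1000) ≈ 2.29°
|H| = 20 · 501.6 / 56614 ≈ 0.1772
Gain = 20 log₁₀(0.1772) ≈ -15.03 dB

-15.0 dB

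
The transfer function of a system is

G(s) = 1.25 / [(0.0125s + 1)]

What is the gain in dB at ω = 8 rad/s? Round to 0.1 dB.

At ω = 8 rad/s:
pole (1 + j8·0.0125) = 1 + j0.1 → |·| ≈ 1.005, ∠ ≈ 5.71°
|G| = 1.25 · 1 / (1.005) ≈ 1.2438
Gain = 20 log₁₀(1.2438) ≈ 1.90 dB

1.9 dB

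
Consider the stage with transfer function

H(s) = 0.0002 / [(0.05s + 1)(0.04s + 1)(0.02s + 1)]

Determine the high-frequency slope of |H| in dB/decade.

Each pole contributes −20 dB/decade at high frequency; each zero contributes +20 dB/decade.
Net: 0 zero(s) − 3 pole(s) → -60 dB/decade.

-60 dB/decade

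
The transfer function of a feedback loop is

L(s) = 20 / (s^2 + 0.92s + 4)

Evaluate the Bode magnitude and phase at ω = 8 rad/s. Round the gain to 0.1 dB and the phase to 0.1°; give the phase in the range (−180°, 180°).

-9.6 dB, -173.0°

At s = jω = j8:
quadratic: (j8)² + 0.92·j8 + 4 = -60 + j7.36 → |·| ≈ 60.45, ∠ ≈ 173.01°
|L| = 20 / 60.45 ≈ 0.33085
Gain = 20 log₁₀(0.33085) ≈ -9.61 dB
∠L = 0.00° − 173.01° = -173.01°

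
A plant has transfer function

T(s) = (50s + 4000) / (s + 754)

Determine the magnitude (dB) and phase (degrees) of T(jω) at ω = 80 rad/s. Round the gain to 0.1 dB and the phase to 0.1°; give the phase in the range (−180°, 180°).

Substitute s = j80:
Numerator: 50(j80) + 4000 = 4000 + j4000
Denominator: (j80) + 754 = 754 + j80
|N| = √(4000² + 4000²) ≈ 5656.9, ∠N ≈ 45.00°
|D| = √(754² + 80²) ≈ 758.23, ∠D ≈ 6.06°
|T| = 5656.9 / 758.23 ≈ 7.4607
Gain = 20 log₁₀(7.4607) ≈ 17.46 dB
∠T = 45.00° − 6.06° = 38.94°

17.5 dB, 38.9°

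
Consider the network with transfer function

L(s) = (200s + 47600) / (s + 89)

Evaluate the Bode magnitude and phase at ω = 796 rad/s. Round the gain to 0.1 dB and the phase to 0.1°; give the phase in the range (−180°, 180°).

Substitute s = j796:
Numerator: 200(j796) + 47600 = 47600 + j159200
Denominator: (j796) + 89 = 89 + j796
|N| = √(47600² + 159200²) ≈ 1.6616e+05, ∠N ≈ 73.35°
|D| = √(89² + 796²) ≈ 800.96, ∠D ≈ 83.62°
|L| = 1.6616e+05 / 800.96 ≈ 207.45
Gain = 20 log₁₀(207.45) ≈ 46.34 dB
∠L = 73.35° − 83.62° = -10.27°

46.3 dB, -10.3°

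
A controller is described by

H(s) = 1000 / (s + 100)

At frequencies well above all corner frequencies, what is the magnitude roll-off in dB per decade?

-20 dB/decade

Each pole contributes −20 dB/decade at high frequency; each zero contributes +20 dB/decade.
Net: 0 zero(s) − 1 pole(s) → -20 dB/decade.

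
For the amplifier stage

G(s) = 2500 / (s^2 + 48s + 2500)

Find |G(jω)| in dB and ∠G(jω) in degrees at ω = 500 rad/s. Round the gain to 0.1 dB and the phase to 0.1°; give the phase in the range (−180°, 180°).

-40.0 dB, -174.5°

At s = jω = j500:
quadratic: (j500)² + 48·j500 + 2500 = -247500 + j24000 → |·| ≈ 2.4866e+05, ∠ ≈ 174.46°
|G| = 2500 / 2.4866e+05 ≈ 0.010054
Gain = 20 log₁₀(0.010054) ≈ -39.95 dB
∠G = 0.00° − 174.46° = -174.46°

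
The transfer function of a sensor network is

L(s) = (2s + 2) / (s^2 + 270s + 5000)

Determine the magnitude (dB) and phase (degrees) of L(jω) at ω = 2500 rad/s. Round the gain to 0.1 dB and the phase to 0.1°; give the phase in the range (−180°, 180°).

-62.0 dB, -83.9°

Substitute s = j2500:
Numerator: 2(j2500) + 2 = 2 + j5000
Denominator: (j2500)^2 + 270(j2500) + 5000 = -6245000 + j675000
|N| = √(2² + 5000²) ≈ 5000, ∠N ≈ 89.98°
|D| = √(6245000² + 675000²) ≈ 6.2814e+06, ∠D ≈ 173.83°
|L| = 5000 / 6.2814e+06 ≈ 0.000796
Gain = 20 log₁₀(0.000796) ≈ -61.98 dB
∠L = 89.98° − 173.83° = -83.85°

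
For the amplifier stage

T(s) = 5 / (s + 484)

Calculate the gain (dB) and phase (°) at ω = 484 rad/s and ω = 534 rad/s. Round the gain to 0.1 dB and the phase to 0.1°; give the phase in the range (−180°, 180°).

ω = 484: -42.7 dB, -45.0°; ω = 534: -43.2 dB, -47.8°

At s = jω = j484:
pole (s+484): 484 + j484 → |·| = √(484²+484²) = √468512 ≈ 684.48, ∠ = arctan(484/484) ≈ 45.00°
|T| = 5 / 684.48 ≈ 0.0073048
Gain = 20 log₁₀(0.0073048) ≈ -42.73 dB
∠T = 0.00° − 45.00° = -45.00°

At s = jω = j534:
pole (s+484): 484 + j534 → |·| = √(484²+534²) = √519412 ≈ 720.7, ∠ = arctan(534/484) ≈ 47.81°
|T| = 5 / 720.7 ≈ 0.0069377
Gain = 20 log₁₀(0.0069377) ≈ -43.18 dB
∠T = 0.00° − 47.81° = -47.81°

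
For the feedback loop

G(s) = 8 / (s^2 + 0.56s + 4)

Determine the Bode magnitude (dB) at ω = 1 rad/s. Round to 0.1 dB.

At s = jω = j1:
quadratic: (j1)² + 0.56·j1 + 4 = 3 + j0.56 → |·| ≈ 3.0518, ∠ ≈ 10.57°
|G| = 8 / 3.0518 ≈ 2.6214
Gain = 20 log₁₀(2.6214) ≈ 8.37 dB

8.4 dB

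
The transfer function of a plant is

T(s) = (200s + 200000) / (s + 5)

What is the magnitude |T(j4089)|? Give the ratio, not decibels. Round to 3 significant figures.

206

Substitute s = j4089:
Numerator: 200(j4089) + 200000 = 200000 + j817800
Denominator: (j4089) + 5 = 5 + j4089
|N| = √(200000² + 817800²) ≈ 8.419e+05, ∠N ≈ 76.26°
|D| = √(5² + 4089²) ≈ 4089, ∠D ≈ 89.93°
|T| = 8.419e+05 / 4089 ≈ 205.89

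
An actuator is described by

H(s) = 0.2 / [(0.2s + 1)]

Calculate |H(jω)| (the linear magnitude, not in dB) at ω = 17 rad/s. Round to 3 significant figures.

0.0564

At ω = 17 rad/s:
pole (1 + j17·0.2) = 1 + j3.4 → |·| ≈ 3.544, ∠ ≈ 73.61°
|H| = 0.2 · 1 / (3.544) ≈ 0.056433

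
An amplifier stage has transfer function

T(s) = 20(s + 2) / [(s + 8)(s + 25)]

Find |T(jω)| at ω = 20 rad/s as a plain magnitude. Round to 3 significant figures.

At s = jω = j20:
zero (s+2): 2 + j20 → |·| = √(2²+20²) = √404 ≈ 20.1, ∠ = arctan(20/2) ≈ 84.29°
pole (s+8): 8 + j20 → |·| = √(8²+20²) = √464 ≈ 21.541, ∠ = arctan(20/8) ≈ 68.20°
pole (s+25): 25 + j20 → |·| = √(25²+20²) = √1025 ≈ 32.016, ∠ = arctan(20/25) ≈ 38.66°
|T| = 20 · 20.1 / 689.66 ≈ 0.5829

0.583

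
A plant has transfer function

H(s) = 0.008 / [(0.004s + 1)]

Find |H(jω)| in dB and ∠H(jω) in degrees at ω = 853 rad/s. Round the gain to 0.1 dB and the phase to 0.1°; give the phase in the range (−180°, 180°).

-53.0 dB, -73.7°

At ω = 853 rad/s:
pole (1 + j853·0.004) = 1 + j3.412 → |·| ≈ 3.5555, ∠ ≈ 73.67°
|H| = 0.008 · 1 / (3.5555) ≈ 0.00225
Gain = 20 log₁₀(0.00225) ≈ -52.96 dB
∠H = (0°) − (73.67°) = -73.67°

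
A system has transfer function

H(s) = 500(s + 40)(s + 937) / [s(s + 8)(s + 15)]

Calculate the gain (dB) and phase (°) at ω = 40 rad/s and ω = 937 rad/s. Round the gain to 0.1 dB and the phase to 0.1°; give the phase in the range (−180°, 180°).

ω = 40: 51.6 dB, 169.3°; ω = 937: -2.4 dB, -136.0°

At s = jω = j40:
zero (s+40): 40 + j40 → |·| = √(40²+40²) = √3200 ≈ 56.569, ∠ = arctan(40/40) ≈ 45.00°
zero (s+937): 937 + j40 → |·| = √(937²+40²) = √879569 ≈ 937.85, ∠ = arctan(40/937) ≈ 2.44°
pole (s+8): 8 + j40 → |·| = √(8²+40²) = √1664 ≈ 40.792, ∠ = arctan(40/8) ≈ 78.69°
pole (s+15): 15 + j40 → |·| = √(15²+40²) = √1825 ≈ 42.72, ∠ = arctan(40/15) ≈ 69.44°
pole at origin: |s| = 40, ∠ = 90.00° (in denominator)
|H| = 500 · 53053 / 69705 ≈ 380.55
Gain = 20 log₁₀(380.55) ≈ 51.61 dB
∠H = 47.44° − 238.13° = -190.69° ≡ 169.31° (principal value)

At s = jω = j937:
zero (s+40): 40 + j937 → |·| = √(40²+937²) = √879569 ≈ 937.85, ∠ = arctan(937/40) ≈ 87.56°
zero (s+937): 937 + j937 → |·| = √(937²+937²) = √1755938 ≈ 1325.1, ∠ = arctan(937/937) ≈ 45.00°
pole (s+8): 8 + j937 → |·| = √(8²+937²) = √878033 ≈ 937.03, ∠ = arctan(937/8) ≈ 89.51°
pole (s+15): 15 + j937 → |·| = √(15²+937²) = √878194 ≈ 937.12, ∠ = arctan(937/15) ≈ 89.08°
pole at origin: |s| = 937, ∠ = 90.00° (in denominator)
|H| = 500 · 1.2427e+06 / 8.2279e+08 ≈ 0.75517
Gain = 20 log₁₀(0.75517) ≈ -2.44 dB
∠H = 132.56° − 268.59° = -136.03°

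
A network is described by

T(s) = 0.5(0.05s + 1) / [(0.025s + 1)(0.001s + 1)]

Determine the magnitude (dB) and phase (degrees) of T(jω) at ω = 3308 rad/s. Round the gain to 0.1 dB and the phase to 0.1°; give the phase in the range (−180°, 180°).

At ω = 3308 rad/s:
zero (1 + j3308·0.05) = 1 + j165.4 → |·| ≈ 165.4, ∠ ≈ 89.65°
pole (1 + j3308·0.025) = 1 + j82.7 → |·| ≈ 82.706, ∠ ≈ 89.31°
pole (1 + j3308·0.001) = 1 + j3.308 → |·| ≈ 3.4558, ∠ ≈ 73.18°
|T| = 0.5 · 165.4 / (82.706 · 3.4558) ≈ 0.28935
Gain = 20 log₁₀(0.28935) ≈ -10.77 dB
∠T = (89.65°) − (89.31° + 73.18°) = -72.84°

-10.8 dB, -72.8°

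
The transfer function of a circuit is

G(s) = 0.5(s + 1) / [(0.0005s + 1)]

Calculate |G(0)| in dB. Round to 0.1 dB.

G(0) = 0.5 · 1 / 1 = 0.5
20 log₁₀(0.5) ≈ -6.02 dB

-6.0 dB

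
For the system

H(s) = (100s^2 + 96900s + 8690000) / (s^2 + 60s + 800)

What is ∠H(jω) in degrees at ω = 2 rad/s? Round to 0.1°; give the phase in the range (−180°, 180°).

Substitute s = j2:
Numerator: 100(j2)^2 + 96900(j2) + 8690000 = 8689600 + j193800
Denominator: (j2)^2 + 60(j2) + 800 = 796 + j120
|N| = √(8689600² + 193800²) ≈ 8.6918e+06, ∠N ≈ 1.28°
|D| = √(796² + 120²) ≈ 804.99, ∠D ≈ 8.57°
∠H = 1.28° − 8.57° = -7.29°

-7.3°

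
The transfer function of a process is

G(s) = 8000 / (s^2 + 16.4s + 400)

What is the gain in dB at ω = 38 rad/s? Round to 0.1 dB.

At s = jω = j38:
quadratic: (j38)² + 16.4·j38 + 400 = -1044 + j623.2 → |·| ≈ 1215.9, ∠ ≈ 149.17°
|G| = 8000 / 1215.9 ≈ 6.5795
Gain = 20 log₁₀(6.5795) ≈ 16.36 dB

16.4 dB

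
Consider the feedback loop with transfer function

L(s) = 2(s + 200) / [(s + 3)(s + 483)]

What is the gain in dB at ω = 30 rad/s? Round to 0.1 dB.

-31.1 dB

At s = jω = j30:
zero (s+200): 200 + j30 → |·| = √(200²+30²) = √40900 ≈ 202.24, ∠ = arctan(30/200) ≈ 8.53°
pole (s+3): 3 + j30 → |·| = √(3²+30²) = √909 ≈ 30.15, ∠ = arctan(30/3) ≈ 84.29°
pole (s+483): 483 + j30 → |·| = √(483²+30²) = √234189 ≈ 483.93, ∠ = arctan(30/483) ≈ 3.55°
|L| = 2 · 202.24 / 14590 ≈ 0.027723
Gain = 20 log₁₀(0.027723) ≈ -31.14 dB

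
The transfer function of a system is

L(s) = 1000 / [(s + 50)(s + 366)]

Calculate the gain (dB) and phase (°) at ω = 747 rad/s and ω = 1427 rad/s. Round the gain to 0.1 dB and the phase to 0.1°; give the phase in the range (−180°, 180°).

ω = 747: -55.9 dB, -150.1°; ω = 1427: -66.5 dB, -163.6°

At s = jω = j747:
pole (s+50): 50 + j747 → |·| = √(50²+747²) = √560509 ≈ 748.67, ∠ = arctan(747/50) ≈ 86.17°
pole (s+366): 366 + j747 → |·| = √(366²+747²) = √691965 ≈ 831.84, ∠ = arctan(747/366) ≈ 63.90°
|L| = 1000 / 6.2277e+05 ≈ 0.0016057
Gain = 20 log₁₀(0.0016057) ≈ -55.89 dB
∠L = 0.00° − 150.07° = -150.07°

At s = jω = j1427:
pole (s+50): 50 + j1427 → |·| = √(50²+1427²) = √2038829 ≈ 1427.9, ∠ = arctan(1427/50) ≈ 87.99°
pole (s+366): 366 + j1427 → |·| = √(366²+1427²) = √2170285 ≈ 1473.2, ∠ = arctan(1427/366) ≈ 75.61°
|L| = 1000 / 2.1036e+06 ≈ 0.00047538
Gain = 20 log₁₀(0.00047538) ≈ -66.46 dB
∠L = 0.00° − 163.60° = -163.60°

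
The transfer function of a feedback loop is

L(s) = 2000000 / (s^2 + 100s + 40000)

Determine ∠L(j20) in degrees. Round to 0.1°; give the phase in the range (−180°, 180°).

-2.9°

At s = jω = j20:
quadratic: (j20)² + 100·j20 + 40000 = 39600 + j2000 → |·| ≈ 39650, ∠ ≈ 2.89°
∠L = 0.00° − 2.89° = -2.89°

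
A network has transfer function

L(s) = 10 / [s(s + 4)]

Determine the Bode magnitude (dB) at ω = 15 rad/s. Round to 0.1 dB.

-27.3 dB

At s = jω = j15:
pole (s+4): 4 + j15 → |·| = √(4²+15²) = √241 ≈ 15.524, ∠ = arctan(15/4) ≈ 75.07°
pole at origin: |s| = 15, ∠ = 90.00° (in denominator)
|L| = 10 / 232.86 ≈ 0.042944
Gain = 20 log₁₀(0.042944) ≈ -27.34 dB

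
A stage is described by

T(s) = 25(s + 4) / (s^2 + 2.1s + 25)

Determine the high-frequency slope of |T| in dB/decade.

-20 dB/decade

Each pole contributes −20 dB/decade at high frequency; each zero contributes +20 dB/decade.
Net: 1 zero(s) − 2 pole(s) → -20 dB/decade.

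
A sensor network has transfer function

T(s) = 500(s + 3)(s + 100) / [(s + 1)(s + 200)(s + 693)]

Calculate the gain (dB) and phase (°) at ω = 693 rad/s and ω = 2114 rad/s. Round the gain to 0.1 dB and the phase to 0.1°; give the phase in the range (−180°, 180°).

ω = 693: -6.1 dB, -37.3°; ω = 2114: -13.0 dB, -69.2°

At s = jω = j693:
zero (s+3): 3 + j693 → |·| = √(3²+693²) = √480258 ≈ 693.01, ∠ = arctan(693/3) ≈ 89.75°
zero (s+100): 100 + j693 → |·| = √(100²+693²) = √490249 ≈ 700.18, ∠ = arctan(693/100) ≈ 81.79°
pole (s+1): 1 + j693 → |·| = √(1²+693²) = √480250 ≈ 693, ∠ = arctan(693/1) ≈ 89.92°
pole (s+200): 200 + j693 → |·| = √(200²+693²) = √520249 ≈ 721.28, ∠ = arctan(693/200) ≈ 73.90°
pole (s+693): 693 + j693 → |·| = √(693²+693²) = √960498 ≈ 980.05, ∠ = arctan(693/693) ≈ 45.00°
|T| = 500 · 4.8523e+05 / 4.8988e+08 ≈ 0.49525
Gain = 20 log₁₀(0.49525) ≈ -6.10 dB
∠T = 171.54° − 208.82° = -37.28°

At s = jω = j2114:
zero (s+3): 3 + j2114 → |·| = √(3²+2114²) = √4469005 ≈ 2114, ∠ = arctan(2114/3) ≈ 89.92°
zero (s+100): 100 + j2114 → |·| = √(100²+2114²) = √4478996 ≈ 2116.4, ∠ = arctan(2114/100) ≈ 87.29°
pole (s+1): 1 + j2114 → |·| = √(1²+2114²) = √4468997 ≈ 2114, ∠ = arctan(2114/1) ≈ 89.97°
pole (s+200): 200 + j2114 → |·| = √(200²+2114²) = √4508996 ≈ 2123.4, ∠ = arctan(2114/200) ≈ 84.60°
pole (s+693): 693 + j2114 → |·| = √(693²+2114²) = √4949245 ≈ 2224.7, ∠ = arctan(2114/693) ≈ 71.85°
|T| = 500 · 4.4741e+06 / 9.9864e+09 ≈ 0.22401
Gain = 20 log₁₀(0.22401) ≈ -12.99 dB
∠T = 177.21° − 246.42° = -69.21°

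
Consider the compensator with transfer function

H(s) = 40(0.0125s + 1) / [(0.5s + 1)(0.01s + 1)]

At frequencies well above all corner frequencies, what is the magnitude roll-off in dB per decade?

-20 dB/decade

Each pole contributes −20 dB/decade at high frequency; each zero contributes +20 dB/decade.
Net: 1 zero(s) − 2 pole(s) → -20 dB/decade.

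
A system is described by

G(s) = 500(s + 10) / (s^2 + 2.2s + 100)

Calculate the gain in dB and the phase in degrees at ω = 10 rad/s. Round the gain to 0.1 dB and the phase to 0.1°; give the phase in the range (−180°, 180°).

50.1 dB, -45.0°

At s = jω = j10:
zero (s+10): 10 + j10 → |·| = √(10²+10²) = √200 ≈ 14.142, ∠ = arctan(10/10) ≈ 45.00°
quadratic: (j10)² + 2.2·j10 + 100 = 0 + j22 → |·| ≈ 22, ∠ ≈ 90.00°
|G| = 500 · 14.142 / 22 ≈ 321.41
Gain = 20 log₁₀(321.41) ≈ 50.14 dB
∠G = 45.00° − 90.00° = -45.00°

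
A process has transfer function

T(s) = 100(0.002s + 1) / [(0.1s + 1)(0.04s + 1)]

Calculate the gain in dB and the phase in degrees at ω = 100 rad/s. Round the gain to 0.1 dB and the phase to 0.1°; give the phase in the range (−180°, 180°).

At ω = 100 rad/s:
zero (1 + j100·0.002) = 1 + j0.2 → |·| ≈ 1.0198, ∠ ≈ 11.31°
pole (1 + j100·0.1) = 1 + j10 → |·| ≈ 10.05, ∠ ≈ 84.29°
pole (1 + j100·0.04) = 1 + j4 → |·| ≈ 4.1231, ∠ ≈ 75.96°
|T| = 100 · 1.0198 / (10.05 · 4.1231) ≈ 2.4611
Gain = 20 log₁₀(2.4611) ≈ 7.82 dB
∠T = (11.31°) − (84.29° + 75.96°) = -148.94°

7.8 dB, -148.9°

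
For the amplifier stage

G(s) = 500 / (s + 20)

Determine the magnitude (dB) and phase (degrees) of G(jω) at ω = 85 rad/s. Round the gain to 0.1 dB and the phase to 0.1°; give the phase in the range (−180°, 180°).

Substitute s = j85:
Numerator: 500 = 500 + j0
Denominator: (j85) + 20 = 20 + j85
|N| = √(500² + 0²) ≈ 500, ∠N ≈ 0.00°
|D| = √(20² + 85²) ≈ 87.321, ∠D ≈ 76.76°
|G| = 500 / 87.321 ≈ 5.726
Gain = 20 log₁₀(5.726) ≈ 15.16 dB
∠G = 0.00° − 76.76° = -76.76°

15.2 dB, -76.8°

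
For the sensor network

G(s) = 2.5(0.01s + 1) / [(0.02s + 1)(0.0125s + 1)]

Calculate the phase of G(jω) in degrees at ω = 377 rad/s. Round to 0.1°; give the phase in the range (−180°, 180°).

-85.3°

At ω = 377 rad/s:
zero (1 + j377·0.01) = 1 + j3.77 → |·| ≈ 3.9004, ∠ ≈ 75.14°
pole (1 + j377·0.02) = 1 + j7.54 → |·| ≈ 7.606, ∠ ≈ 82.45°
pole (1 + j377·0.0125) = 1 + j4.7125 → |·| ≈ 4.8174, ∠ ≈ 78.02°
∠G = (75.14°) − (82.45° + 78.02°) = -85.33°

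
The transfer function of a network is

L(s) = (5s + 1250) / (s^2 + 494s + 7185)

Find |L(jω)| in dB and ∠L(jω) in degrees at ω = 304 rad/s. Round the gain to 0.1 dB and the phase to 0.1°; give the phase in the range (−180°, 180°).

-38.9 dB, -69.0°

Substitute s = j304:
Numerator: 5(j304) + 1250 = 1250 + j1520
Denominator: (j304)^2 + 494(j304) + 7185 = -85231 + j150176
|N| = √(1250² + 1520²) ≈ 1968, ∠N ≈ 50.57°
|D| = √(85231² + 150176²) ≈ 1.7268e+05, ∠D ≈ 119.58°
|L| = 1968 / 1.7268e+05 ≈ 0.011397
Gain = 20 log₁₀(0.011397) ≈ -38.86 dB
∠L = 50.57° − 119.58° = -69.01°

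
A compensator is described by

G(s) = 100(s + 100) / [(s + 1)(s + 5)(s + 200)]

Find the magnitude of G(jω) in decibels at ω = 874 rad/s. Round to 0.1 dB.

-77.8 dB

At s = jω = j874:
zero (s+100): 100 + j874 → |·| = √(100²+874²) = √773876 ≈ 879.7, ∠ = arctan(874/100) ≈ 83.47°
pole (s+1): 1 + j874 → |·| = √(1²+874²) = √763877 ≈ 874, ∠ = arctan(874/1) ≈ 89.93°
pole (s+5): 5 + j874 → |·| = √(5²+874²) = √763901 ≈ 874.01, ∠ = arctan(874/5) ≈ 89.67°
pole (s+200): 200 + j874 → |·| = √(200²+874²) = √803876 ≈ 896.59, ∠ = arctan(874/200) ≈ 77.11°
|G| = 100 · 879.7 / 6.8489e+08 ≈ 0.00012844
Gain = 20 log₁₀(0.00012844) ≈ -77.83 dB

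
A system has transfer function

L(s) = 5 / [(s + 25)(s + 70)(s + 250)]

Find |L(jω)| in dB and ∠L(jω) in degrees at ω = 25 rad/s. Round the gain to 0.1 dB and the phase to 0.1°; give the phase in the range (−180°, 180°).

At s = jω = j25:
pole (s+25): 25 + j25 → |·| = √(25²+25²) = √1250 ≈ 35.355, ∠ = arctan(25/25) ≈ 45.00°
pole (s+70): 70 + j25 → |·| = √(70²+25²) = √5525 ≈ 74.33, ∠ = arctan(25/70) ≈ 19.65°
pole (s+250): 250 + j25 → |·| = √(250²+25²) = √63125 ≈ 251.25, ∠ = arctan(25/250) ≈ 5.71°
|L| = 5 / 6.6027e+05 ≈ 7.5727e-06
Gain = 20 log₁₀(7.5727e-06) ≈ -102.41 dB
∠L = 0.00° − 70.36° = -70.36°

-102.4 dB, -70.4°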